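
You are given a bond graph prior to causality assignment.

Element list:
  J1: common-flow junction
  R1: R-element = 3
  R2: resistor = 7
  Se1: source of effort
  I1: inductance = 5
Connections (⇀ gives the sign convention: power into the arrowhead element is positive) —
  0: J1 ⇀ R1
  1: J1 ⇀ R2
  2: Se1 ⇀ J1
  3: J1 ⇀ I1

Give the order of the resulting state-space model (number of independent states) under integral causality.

bond 2 →J1  (source Se1 imposes e)
bond 3 →I1  (I1 outputs flow p/I1)
bond 0 →J1  (J1: bond 3 brought flow, rest push out)
bond 1 →J1  (J1 flow already set via bond 3)

1  (I1 all integral)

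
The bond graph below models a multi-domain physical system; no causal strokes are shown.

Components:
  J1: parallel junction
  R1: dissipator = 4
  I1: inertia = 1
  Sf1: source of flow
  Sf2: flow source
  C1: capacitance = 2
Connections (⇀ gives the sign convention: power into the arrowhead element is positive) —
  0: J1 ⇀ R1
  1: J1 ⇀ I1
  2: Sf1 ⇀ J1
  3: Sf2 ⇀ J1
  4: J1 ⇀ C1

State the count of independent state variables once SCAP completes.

bond 2 stroke at Sf1  (Sf1 (Sf) sets flow on bond)
bond 3 stroke at Sf2  (source Sf2 imposes f)
bond 1 stroke at I1  (prefer integral on I1)
bond 4 stroke at J1  (prefer integral on C1)
bond 0 stroke at R1  (common-e at J1 fixed by 4)

2  (C1, I1 all integral)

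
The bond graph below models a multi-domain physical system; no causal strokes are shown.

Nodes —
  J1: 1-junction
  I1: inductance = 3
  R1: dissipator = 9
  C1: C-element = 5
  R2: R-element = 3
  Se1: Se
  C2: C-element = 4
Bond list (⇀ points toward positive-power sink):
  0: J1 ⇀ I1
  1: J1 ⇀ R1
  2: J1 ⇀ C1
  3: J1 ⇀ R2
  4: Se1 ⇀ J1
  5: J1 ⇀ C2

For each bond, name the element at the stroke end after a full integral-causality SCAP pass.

b4 stroke at J1  (Se1 fixes effort; stroke away)
b0 stroke at I1  (I1 integral (f out))
b1 stroke at J1  (J1 flow already set via bond 0)
b2 stroke at J1  (J1 flow already set via bond 0)
b3 stroke at J1  (common-f at J1 fixed by 0)
b5 stroke at J1  (J1 flow already set via bond 0)

bond 0 stroke→I1
bond 1 stroke→J1
bond 2 stroke→J1
bond 3 stroke→J1
bond 4 stroke→J1
bond 5 stroke→J1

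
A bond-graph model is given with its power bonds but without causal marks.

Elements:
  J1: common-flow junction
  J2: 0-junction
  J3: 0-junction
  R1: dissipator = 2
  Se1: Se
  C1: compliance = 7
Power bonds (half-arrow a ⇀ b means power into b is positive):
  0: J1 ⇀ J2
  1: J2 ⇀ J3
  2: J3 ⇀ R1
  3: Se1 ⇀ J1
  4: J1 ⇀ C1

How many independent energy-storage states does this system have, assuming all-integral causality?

b3 |J1  (Se1 fixes effort; stroke away)
b4 |J1  (prefer integral on C1)
b0 |J2  (J1: last free bond brings flow in)
b1 |J3  (J2: bond 0 brought effort, rest push out)
b2 |R1  (J3 effort already set via bond 1)

1  (C1 all integral)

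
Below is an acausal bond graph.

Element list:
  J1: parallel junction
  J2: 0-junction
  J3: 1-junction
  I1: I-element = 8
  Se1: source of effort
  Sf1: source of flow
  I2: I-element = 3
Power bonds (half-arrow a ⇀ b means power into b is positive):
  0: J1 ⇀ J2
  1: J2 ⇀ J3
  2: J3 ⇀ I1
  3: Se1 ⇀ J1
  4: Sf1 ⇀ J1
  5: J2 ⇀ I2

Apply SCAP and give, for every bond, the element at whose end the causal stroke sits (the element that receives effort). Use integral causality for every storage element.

b0 →J2
b1 →J3
b2 →I1
b3 →J1
b4 →Sf1
b5 →I2

β3 stroke at J1  (source Se1 imposes e)
β4 stroke at Sf1  (Sf1 fixes flow; stroke at Sf1)
β0 stroke at J2  (J1 effort already set via bond 3)
β1 stroke at J3  (0-jn J2 has e-setter on 0)
β5 stroke at I2  (J2: bond 0 brought effort, rest push out)
β2 stroke at I1  (closing 1-jn rule on J3)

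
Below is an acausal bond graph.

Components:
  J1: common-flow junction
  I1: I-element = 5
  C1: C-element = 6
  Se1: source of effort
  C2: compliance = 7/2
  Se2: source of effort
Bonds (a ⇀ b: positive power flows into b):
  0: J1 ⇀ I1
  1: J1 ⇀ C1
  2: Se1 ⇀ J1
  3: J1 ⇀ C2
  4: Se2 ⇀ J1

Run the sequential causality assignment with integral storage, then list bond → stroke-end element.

bond 2 →J1  (Se1 fixes effort; stroke away)
bond 4 →J1  (source Se2 imposes e)
bond 0 →I1  (I1 outputs flow p/I1)
bond 1 →J1  (J1 flow already set via bond 0)
bond 3 →J1  (common-f at J1 fixed by 0)

β0 →I1
β1 →J1
β2 →J1
β3 →J1
β4 →J1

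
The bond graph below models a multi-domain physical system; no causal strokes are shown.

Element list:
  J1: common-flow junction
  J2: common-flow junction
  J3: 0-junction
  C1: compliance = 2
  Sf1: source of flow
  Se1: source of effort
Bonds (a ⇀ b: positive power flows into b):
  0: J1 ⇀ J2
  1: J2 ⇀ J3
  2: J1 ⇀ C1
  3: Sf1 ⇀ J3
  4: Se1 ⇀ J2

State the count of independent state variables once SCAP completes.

1  (C1 all integral)

#3 |Sf1  (Sf1 fixes flow; stroke at Sf1)
#4 |J2  (Se1 (Se) sets effort on bond)
#1 |J3  (only one effort-in slot at J3)
#0 |J2  (common-f at J2 fixed by 1)
#2 |J1  (J1 flow already set via bond 0)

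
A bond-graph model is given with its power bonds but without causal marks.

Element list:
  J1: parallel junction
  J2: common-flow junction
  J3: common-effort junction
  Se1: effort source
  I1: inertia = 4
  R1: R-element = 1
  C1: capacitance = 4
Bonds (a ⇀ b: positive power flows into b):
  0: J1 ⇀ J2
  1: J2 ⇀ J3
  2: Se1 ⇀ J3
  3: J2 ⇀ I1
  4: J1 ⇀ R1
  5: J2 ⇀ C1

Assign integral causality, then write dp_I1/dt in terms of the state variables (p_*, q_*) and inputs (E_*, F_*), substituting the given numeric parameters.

bond 2 stroke→J3  (source Se1 imposes e)
bond 1 stroke→J2  (common-e at J3 fixed by 2)
bond 3 stroke→I1  (I1 outputs flow p/I1)
bond 0 stroke→J2  (common-f at J2 fixed by 3)
bond 5 stroke→J2  (1-jn J2 has f-setter on 3)
bond 4 stroke→J1  (J1: last free bond brings effort in)

dp_I1/dt = -E_Se1 - p_I1/4 - q_C1/4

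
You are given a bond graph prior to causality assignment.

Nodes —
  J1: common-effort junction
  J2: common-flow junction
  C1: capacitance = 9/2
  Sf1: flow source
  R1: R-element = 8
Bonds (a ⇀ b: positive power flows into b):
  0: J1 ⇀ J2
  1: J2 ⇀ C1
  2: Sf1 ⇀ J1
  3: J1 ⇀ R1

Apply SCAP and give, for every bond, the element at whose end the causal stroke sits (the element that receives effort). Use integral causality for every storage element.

#0 stroke at J1
#1 stroke at J2
#2 stroke at Sf1
#3 stroke at R1

β2 →Sf1  (Sf1 (Sf) sets flow on bond)
β1 →J2  (C1 integral (e out))
β0 →J1  (J2 needs exactly one f-in)
β3 →R1  (J1: bond 0 brought effort, rest push out)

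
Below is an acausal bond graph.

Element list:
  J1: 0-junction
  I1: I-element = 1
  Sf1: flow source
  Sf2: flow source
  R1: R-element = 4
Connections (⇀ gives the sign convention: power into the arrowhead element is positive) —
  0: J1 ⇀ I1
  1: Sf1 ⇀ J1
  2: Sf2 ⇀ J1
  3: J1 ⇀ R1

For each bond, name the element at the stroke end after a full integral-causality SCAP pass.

#0 →I1
#1 →Sf1
#2 →Sf2
#3 →J1

β1 |Sf1  (source Sf1 imposes f)
β2 |Sf2  (source Sf2 imposes f)
β0 |I1  (prefer integral on I1)
β3 |J1  (J1: last free bond brings effort in)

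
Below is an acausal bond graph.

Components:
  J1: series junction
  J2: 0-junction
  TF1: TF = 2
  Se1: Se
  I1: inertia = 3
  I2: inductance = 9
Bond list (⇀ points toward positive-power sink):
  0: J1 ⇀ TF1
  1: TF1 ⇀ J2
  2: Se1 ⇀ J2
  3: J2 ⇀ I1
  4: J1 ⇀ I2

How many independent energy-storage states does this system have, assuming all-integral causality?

β2 |J2  (Se1 fixes effort; stroke away)
β1 |TF1  (J2: bond 2 brought effort, rest push out)
β3 |I1  (J2: bond 2 brought effort, rest push out)
β0 |J1  (through TF1, causality passes straight; one stroke at TF1)
β4 |I2  (only one flow-in slot at J1)

2  (I1, I2 all integral)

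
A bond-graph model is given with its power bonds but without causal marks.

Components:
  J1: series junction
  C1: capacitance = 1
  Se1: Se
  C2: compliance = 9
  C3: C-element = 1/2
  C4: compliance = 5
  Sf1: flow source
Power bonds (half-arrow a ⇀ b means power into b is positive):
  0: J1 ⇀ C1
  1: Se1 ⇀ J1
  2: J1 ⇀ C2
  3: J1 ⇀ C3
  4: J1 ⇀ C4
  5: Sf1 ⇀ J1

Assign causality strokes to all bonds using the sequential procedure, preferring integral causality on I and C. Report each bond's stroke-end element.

b0 stroke at J1
b1 stroke at J1
b2 stroke at J1
b3 stroke at J1
b4 stroke at J1
b5 stroke at Sf1

#1 stroke at J1  (source Se1 imposes e)
#5 stroke at Sf1  (Sf1: flow source, stroke at near end)
#0 stroke at J1  (1-jn J1 has f-setter on 5)
#2 stroke at J1  (common-f at J1 fixed by 5)
#3 stroke at J1  (J1: bond 5 brought flow, rest push out)
#4 stroke at J1  (1-jn J1 has f-setter on 5)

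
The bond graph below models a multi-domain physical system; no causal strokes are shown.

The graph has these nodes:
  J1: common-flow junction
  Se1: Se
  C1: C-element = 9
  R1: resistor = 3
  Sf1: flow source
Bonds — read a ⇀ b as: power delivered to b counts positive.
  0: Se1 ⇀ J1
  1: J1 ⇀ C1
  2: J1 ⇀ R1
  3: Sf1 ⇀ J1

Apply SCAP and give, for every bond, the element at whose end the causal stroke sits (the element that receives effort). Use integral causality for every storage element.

β0 stroke→J1  (Se1 fixes effort; stroke away)
β3 stroke→Sf1  (Sf1 fixes flow; stroke at Sf1)
β1 stroke→J1  (J1: bond 3 brought flow, rest push out)
β2 stroke→J1  (J1: bond 3 brought flow, rest push out)

β0 stroke→J1
β1 stroke→J1
β2 stroke→J1
β3 stroke→Sf1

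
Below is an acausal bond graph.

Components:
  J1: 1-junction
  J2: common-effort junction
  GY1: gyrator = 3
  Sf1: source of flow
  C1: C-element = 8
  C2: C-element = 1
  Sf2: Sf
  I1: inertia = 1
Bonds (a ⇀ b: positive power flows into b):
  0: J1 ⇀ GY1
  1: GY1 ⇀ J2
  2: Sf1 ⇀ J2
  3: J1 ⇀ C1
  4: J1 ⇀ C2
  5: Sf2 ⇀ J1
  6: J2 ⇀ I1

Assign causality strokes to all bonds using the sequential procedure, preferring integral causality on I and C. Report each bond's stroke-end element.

b0 stroke at J1
b1 stroke at J2
b2 stroke at Sf1
b3 stroke at J1
b4 stroke at J1
b5 stroke at Sf2
b6 stroke at I1

β2 |Sf1  (Sf1 (Sf) sets flow on bond)
β5 |Sf2  (Sf2 fixes flow; stroke at Sf2)
β0 |J1  (J1: bond 5 brought flow, rest push out)
β3 |J1  (common-f at J1 fixed by 5)
β4 |J1  (J1 flow already set via bond 5)
β1 |J2  (GY1 both-in/both-out from 0)
β6 |I1  (J2 effort already set via bond 1)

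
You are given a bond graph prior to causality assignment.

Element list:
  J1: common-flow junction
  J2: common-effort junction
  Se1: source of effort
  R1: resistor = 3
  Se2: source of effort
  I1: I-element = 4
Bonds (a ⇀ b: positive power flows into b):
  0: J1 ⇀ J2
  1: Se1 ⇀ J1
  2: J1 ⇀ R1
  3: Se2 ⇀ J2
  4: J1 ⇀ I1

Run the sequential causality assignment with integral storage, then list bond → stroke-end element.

β1 stroke→J1  (Se1 fixes effort; stroke away)
β3 stroke→J2  (Se2 fixes effort; stroke away)
β0 stroke→J1  (common-e at J2 fixed by 3)
β4 stroke→I1  (I1: I, integral causality)
β2 stroke→J1  (J1: bond 4 brought flow, rest push out)

β0 →J1
β1 →J1
β2 →J1
β3 →J2
β4 →I1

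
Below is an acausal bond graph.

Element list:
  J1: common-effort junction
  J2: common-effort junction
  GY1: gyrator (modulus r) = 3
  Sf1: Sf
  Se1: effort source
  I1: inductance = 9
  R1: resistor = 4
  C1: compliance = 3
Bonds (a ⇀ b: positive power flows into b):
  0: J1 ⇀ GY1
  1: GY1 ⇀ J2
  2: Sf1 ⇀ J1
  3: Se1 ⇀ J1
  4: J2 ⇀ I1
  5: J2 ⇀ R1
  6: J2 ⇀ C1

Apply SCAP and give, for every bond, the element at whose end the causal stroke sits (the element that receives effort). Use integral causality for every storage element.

#2 stroke→Sf1  (source Sf1 imposes f)
#3 stroke→J1  (source Se1 imposes e)
#0 stroke→GY1  (common-e at J1 fixed by 3)
#1 stroke→GY1  (GY1 both-in/both-out from 0)
#4 stroke→I1  (prefer integral on I1)
#6 stroke→J2  (C1: C, integral causality)
#5 stroke→R1  (J2 effort already set via bond 6)

β0 stroke→GY1
β1 stroke→GY1
β2 stroke→Sf1
β3 stroke→J1
β4 stroke→I1
β5 stroke→R1
β6 stroke→J2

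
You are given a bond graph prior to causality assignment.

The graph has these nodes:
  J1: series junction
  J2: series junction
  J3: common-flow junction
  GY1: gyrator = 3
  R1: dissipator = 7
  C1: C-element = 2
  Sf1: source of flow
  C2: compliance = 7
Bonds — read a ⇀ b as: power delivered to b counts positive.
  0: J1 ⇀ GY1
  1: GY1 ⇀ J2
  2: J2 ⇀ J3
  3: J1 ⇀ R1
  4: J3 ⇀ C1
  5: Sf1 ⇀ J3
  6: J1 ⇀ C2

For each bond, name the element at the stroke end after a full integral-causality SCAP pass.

bond 0 stroke at J1
bond 1 stroke at J2
bond 2 stroke at J3
bond 3 stroke at R1
bond 4 stroke at J3
bond 5 stroke at Sf1
bond 6 stroke at J1

#5 →Sf1  (source Sf1 imposes f)
#2 →J3  (J3: bond 5 brought flow, rest push out)
#4 →J3  (common-f at J3 fixed by 5)
#1 →J2  (J2: bond 2 brought flow, rest push out)
#0 →J1  (GY1: gyrator matches bond 1)
#6 →J1  (C2 outputs effort q/C2)
#3 →R1  (J1: last free bond brings flow in)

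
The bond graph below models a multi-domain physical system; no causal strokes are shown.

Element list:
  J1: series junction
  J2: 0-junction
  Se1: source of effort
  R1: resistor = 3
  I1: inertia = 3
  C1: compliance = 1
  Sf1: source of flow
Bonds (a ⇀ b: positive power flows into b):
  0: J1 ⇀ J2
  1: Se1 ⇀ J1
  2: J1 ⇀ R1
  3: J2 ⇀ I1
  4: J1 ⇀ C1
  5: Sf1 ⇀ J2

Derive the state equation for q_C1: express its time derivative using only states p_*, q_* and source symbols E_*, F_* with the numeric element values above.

b1 stroke→J1  (Se1 fixes effort; stroke away)
b5 stroke→Sf1  (Sf1 (Sf) sets flow on bond)
b3 stroke→I1  (I1 outputs flow p/I1)
b0 stroke→J2  (only one effort-in slot at J2)
b2 stroke→J1  (1-jn J1 has f-setter on 0)
b4 stroke→J1  (common-f at J1 fixed by 0)

dq_C1/dt = -F_Sf1 + p_I1/3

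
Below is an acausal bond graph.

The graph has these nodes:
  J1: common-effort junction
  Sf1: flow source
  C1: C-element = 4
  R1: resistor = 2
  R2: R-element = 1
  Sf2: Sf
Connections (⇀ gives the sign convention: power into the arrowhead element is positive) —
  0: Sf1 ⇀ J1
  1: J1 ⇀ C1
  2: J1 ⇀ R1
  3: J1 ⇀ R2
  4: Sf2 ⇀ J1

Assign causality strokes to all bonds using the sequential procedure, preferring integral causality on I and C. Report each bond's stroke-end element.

#0 |Sf1
#1 |J1
#2 |R1
#3 |R2
#4 |Sf2

b0 →Sf1  (source Sf1 imposes f)
b4 →Sf2  (Sf2 (Sf) sets flow on bond)
b1 →J1  (C1 outputs effort q/C1)
b2 →R1  (0-jn J1 has e-setter on 1)
b3 →R2  (0-jn J1 has e-setter on 1)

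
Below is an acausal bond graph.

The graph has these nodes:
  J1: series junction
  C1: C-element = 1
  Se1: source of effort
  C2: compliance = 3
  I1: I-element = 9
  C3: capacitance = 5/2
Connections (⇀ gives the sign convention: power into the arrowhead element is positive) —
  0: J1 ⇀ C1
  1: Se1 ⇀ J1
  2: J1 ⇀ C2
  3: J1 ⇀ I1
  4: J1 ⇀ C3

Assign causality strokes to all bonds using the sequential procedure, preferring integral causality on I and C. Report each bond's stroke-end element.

#0 |J1
#1 |J1
#2 |J1
#3 |I1
#4 |J1

#1 stroke at J1  (Se1 (Se) sets effort on bond)
#0 stroke at J1  (C1 outputs effort q/C1)
#2 stroke at J1  (C2: C, integral causality)
#3 stroke at I1  (prefer integral on I1)
#4 stroke at J1  (common-f at J1 fixed by 3)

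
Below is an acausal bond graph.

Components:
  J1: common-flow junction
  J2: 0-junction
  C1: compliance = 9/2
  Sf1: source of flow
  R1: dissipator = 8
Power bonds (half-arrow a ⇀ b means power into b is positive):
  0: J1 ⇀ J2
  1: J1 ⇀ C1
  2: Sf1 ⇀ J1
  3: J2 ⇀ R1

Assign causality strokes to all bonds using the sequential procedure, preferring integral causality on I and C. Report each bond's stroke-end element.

#2 |Sf1  (source Sf1 imposes f)
#0 |J1  (common-f at J1 fixed by 2)
#1 |J1  (J1: bond 2 brought flow, rest push out)
#3 |J2  (closing 0-jn rule on J2)

b0 stroke at J1
b1 stroke at J1
b2 stroke at Sf1
b3 stroke at J2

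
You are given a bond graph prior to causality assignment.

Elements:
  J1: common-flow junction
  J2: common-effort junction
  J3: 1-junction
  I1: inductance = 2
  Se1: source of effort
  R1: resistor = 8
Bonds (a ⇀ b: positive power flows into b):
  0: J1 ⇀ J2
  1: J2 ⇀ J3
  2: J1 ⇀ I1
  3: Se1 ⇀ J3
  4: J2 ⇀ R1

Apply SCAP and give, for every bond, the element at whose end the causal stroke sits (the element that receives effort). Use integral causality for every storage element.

β0 →J1
β1 →J2
β2 →I1
β3 →J3
β4 →R1

β3 stroke at J3  (Se1: effort source, stroke at far end)
β1 stroke at J2  (J3: last free bond brings flow in)
β0 stroke at J1  (common-e at J2 fixed by 1)
β4 stroke at R1  (0-jn J2 has e-setter on 1)
β2 stroke at I1  (J1 needs exactly one f-in)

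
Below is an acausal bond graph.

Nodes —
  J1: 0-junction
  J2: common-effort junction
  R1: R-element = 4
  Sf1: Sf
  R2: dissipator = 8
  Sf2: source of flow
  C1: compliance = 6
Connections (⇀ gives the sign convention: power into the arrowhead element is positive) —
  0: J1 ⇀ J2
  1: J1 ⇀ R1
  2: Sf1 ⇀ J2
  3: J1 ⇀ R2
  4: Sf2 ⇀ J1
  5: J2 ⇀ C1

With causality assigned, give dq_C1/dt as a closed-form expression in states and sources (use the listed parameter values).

dq_C1/dt = F_Sf1 + F_Sf2 - q_C1/16

β2 |Sf1  (Sf1 (Sf) sets flow on bond)
β4 |Sf2  (source Sf2 imposes f)
β5 |J2  (prefer integral on C1)
β0 |J1  (J2: bond 5 brought effort, rest push out)
β1 |R1  (J1 effort already set via bond 0)
β3 |R2  (J1 effort already set via bond 0)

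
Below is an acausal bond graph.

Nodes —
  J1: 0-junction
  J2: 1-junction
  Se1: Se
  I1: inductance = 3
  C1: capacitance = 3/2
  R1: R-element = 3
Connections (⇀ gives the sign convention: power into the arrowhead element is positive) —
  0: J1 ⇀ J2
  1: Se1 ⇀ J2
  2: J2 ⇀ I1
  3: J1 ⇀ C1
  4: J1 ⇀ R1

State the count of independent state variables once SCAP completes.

2  (C1, I1 all integral)

β1 stroke→J2  (Se1 fixes effort; stroke away)
β2 stroke→I1  (I1 integral (f out))
β0 stroke→J2  (J2: bond 2 brought flow, rest push out)
β3 stroke→J1  (C1 integral (e out))
β4 stroke→R1  (J1: bond 3 brought effort, rest push out)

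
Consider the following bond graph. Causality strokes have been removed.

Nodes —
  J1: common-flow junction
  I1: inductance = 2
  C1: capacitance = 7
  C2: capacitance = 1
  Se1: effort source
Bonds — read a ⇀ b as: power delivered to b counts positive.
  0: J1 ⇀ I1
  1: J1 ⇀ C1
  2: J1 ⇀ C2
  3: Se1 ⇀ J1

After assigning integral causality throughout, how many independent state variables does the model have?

3  (C1, C2, I1 all integral)

β3 stroke→J1  (Se1 fixes effort; stroke away)
β0 stroke→I1  (prefer integral on I1)
β1 stroke→J1  (J1 flow already set via bond 0)
β2 stroke→J1  (common-f at J1 fixed by 0)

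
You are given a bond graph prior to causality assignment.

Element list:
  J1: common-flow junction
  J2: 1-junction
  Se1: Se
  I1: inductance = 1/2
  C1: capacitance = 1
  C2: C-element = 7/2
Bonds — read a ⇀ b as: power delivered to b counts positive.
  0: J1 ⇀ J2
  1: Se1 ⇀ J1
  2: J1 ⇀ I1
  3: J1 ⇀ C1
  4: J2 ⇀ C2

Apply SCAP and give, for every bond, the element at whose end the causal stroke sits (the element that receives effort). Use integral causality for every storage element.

b1 stroke at J1  (Se1: effort source, stroke at far end)
b2 stroke at I1  (I1 outputs flow p/I1)
b0 stroke at J1  (J1 flow already set via bond 2)
b3 stroke at J1  (J1: bond 2 brought flow, rest push out)
b4 stroke at J2  (J2: bond 0 brought flow, rest push out)

#0 →J1
#1 →J1
#2 →I1
#3 →J1
#4 →J2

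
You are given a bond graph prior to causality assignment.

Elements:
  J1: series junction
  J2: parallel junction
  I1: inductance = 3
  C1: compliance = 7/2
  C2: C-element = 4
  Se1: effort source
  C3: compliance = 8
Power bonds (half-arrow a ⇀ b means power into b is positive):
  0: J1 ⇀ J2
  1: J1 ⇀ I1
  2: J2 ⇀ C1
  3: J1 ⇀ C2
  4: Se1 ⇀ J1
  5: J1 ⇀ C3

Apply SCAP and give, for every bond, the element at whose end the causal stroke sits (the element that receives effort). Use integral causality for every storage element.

#4 |J1  (Se1: effort source, stroke at far end)
#1 |I1  (I1 outputs flow p/I1)
#0 |J1  (1-jn J1 has f-setter on 1)
#3 |J1  (common-f at J1 fixed by 1)
#5 |J1  (J1 flow already set via bond 1)
#2 |J2  (only one effort-in slot at J2)

β0 stroke at J1
β1 stroke at I1
β2 stroke at J2
β3 stroke at J1
β4 stroke at J1
β5 stroke at J1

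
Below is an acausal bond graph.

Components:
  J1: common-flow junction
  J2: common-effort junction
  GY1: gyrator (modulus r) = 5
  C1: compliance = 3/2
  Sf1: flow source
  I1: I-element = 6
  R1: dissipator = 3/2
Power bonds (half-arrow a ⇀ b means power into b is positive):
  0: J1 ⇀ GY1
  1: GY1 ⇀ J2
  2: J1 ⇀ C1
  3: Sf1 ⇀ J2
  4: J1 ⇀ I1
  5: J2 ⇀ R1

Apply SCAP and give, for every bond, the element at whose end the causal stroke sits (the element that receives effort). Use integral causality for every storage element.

β3 |Sf1  (source Sf1 imposes f)
β2 |J1  (prefer integral on C1)
β4 |I1  (I1 outputs flow p/I1)
β0 |J1  (1-jn J1 has f-setter on 4)
β1 |J2  (GY1: gyrator matches bond 0)
β5 |R1  (0-jn J2 has e-setter on 1)

#0 |J1
#1 |J2
#2 |J1
#3 |Sf1
#4 |I1
#5 |R1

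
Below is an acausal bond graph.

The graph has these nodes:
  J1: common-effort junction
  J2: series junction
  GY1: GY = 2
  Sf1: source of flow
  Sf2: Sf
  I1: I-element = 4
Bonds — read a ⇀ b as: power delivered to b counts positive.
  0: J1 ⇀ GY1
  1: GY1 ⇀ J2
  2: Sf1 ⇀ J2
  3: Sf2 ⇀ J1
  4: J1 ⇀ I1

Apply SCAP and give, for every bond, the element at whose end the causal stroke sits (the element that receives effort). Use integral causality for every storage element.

#0 |J1
#1 |J2
#2 |Sf1
#3 |Sf2
#4 |I1

#2 stroke→Sf1  (Sf1 (Sf) sets flow on bond)
#3 stroke→Sf2  (Sf2 (Sf) sets flow on bond)
#1 stroke→J2  (common-f at J2 fixed by 2)
#0 stroke→J1  (GY1: gyrator matches bond 1)
#4 stroke→I1  (J1: bond 0 brought effort, rest push out)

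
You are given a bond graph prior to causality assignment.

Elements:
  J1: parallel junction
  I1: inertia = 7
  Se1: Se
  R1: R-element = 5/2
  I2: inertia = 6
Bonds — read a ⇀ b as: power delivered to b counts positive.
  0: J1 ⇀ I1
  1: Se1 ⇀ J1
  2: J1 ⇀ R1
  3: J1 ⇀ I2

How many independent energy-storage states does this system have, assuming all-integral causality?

2  (I1, I2 all integral)

bond 1 →J1  (Se1 (Se) sets effort on bond)
bond 0 →I1  (common-e at J1 fixed by 1)
bond 2 →R1  (J1: bond 1 brought effort, rest push out)
bond 3 →I2  (J1 effort already set via bond 1)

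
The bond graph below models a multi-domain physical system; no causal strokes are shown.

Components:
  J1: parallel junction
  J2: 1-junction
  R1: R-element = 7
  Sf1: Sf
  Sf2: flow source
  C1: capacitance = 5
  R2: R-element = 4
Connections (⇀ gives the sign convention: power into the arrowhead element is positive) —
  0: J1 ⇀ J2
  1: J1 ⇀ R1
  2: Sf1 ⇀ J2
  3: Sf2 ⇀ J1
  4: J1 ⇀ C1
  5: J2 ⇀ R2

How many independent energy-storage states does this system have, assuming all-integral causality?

1  (C1 all integral)

#2 stroke→Sf1  (Sf1: flow source, stroke at near end)
#3 stroke→Sf2  (Sf2 (Sf) sets flow on bond)
#0 stroke→J2  (J2: bond 2 brought flow, rest push out)
#5 stroke→J2  (J2: bond 2 brought flow, rest push out)
#4 stroke→J1  (C1 outputs effort q/C1)
#1 stroke→R1  (J1 effort already set via bond 4)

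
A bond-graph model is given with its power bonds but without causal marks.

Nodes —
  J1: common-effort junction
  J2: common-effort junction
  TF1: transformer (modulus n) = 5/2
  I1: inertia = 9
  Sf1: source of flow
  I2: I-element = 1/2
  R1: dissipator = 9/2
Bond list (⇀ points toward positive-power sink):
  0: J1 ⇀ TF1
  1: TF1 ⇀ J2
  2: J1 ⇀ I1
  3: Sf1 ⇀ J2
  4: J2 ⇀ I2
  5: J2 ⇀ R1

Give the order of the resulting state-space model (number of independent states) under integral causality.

2  (I1, I2 all integral)

β3 |Sf1  (Sf1: flow source, stroke at near end)
β2 |I1  (I1: I, integral causality)
β0 |J1  (closing 0-jn rule on J1)
β1 |TF1  (TF1 one-in-one-out from 0)
β4 |I2  (prefer integral on I2)
β5 |J2  (J2: last free bond brings effort in)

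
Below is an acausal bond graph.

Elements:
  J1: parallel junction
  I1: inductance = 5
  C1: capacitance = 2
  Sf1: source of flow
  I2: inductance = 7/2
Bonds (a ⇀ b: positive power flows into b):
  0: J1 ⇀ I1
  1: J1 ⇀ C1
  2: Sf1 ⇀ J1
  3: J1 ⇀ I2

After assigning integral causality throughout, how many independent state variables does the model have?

b2 →Sf1  (Sf1 fixes flow; stroke at Sf1)
b0 →I1  (I1 outputs flow p/I1)
b1 →J1  (prefer integral on C1)
b3 →I2  (J1: bond 1 brought effort, rest push out)

3  (C1, I1, I2 all integral)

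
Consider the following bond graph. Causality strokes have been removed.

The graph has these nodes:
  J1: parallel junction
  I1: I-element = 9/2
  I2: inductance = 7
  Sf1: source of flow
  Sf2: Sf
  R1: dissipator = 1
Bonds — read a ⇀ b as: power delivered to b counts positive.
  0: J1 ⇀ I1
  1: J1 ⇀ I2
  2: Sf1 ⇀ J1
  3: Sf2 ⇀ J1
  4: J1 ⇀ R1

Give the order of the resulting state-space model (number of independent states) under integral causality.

#2 |Sf1  (Sf1: flow source, stroke at near end)
#3 |Sf2  (Sf2 fixes flow; stroke at Sf2)
#0 |I1  (I1 outputs flow p/I1)
#1 |I2  (I2 integral (f out))
#4 |J1  (only one effort-in slot at J1)

2  (I1, I2 all integral)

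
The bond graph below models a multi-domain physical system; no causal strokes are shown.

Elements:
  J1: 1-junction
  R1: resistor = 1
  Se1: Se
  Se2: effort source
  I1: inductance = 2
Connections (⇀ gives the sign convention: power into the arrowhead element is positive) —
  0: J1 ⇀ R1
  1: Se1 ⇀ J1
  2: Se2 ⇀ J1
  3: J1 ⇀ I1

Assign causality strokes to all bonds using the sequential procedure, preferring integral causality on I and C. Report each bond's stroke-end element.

bond 0 →J1
bond 1 →J1
bond 2 →J1
bond 3 →I1

#1 stroke→J1  (Se1 fixes effort; stroke away)
#2 stroke→J1  (source Se2 imposes e)
#3 stroke→I1  (prefer integral on I1)
#0 stroke→J1  (common-f at J1 fixed by 3)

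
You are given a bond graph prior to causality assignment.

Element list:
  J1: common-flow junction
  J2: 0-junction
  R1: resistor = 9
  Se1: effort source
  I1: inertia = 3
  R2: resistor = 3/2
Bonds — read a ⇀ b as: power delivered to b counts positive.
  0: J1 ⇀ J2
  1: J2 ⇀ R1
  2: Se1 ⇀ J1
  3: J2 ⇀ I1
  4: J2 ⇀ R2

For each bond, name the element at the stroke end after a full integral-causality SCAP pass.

b0 |J2
b1 |R1
b2 |J1
b3 |I1
b4 |R2

b2 →J1  (source Se1 imposes e)
b0 →J2  (J1: last free bond brings flow in)
b1 →R1  (common-e at J2 fixed by 0)
b3 →I1  (0-jn J2 has e-setter on 0)
b4 →R2  (0-jn J2 has e-setter on 0)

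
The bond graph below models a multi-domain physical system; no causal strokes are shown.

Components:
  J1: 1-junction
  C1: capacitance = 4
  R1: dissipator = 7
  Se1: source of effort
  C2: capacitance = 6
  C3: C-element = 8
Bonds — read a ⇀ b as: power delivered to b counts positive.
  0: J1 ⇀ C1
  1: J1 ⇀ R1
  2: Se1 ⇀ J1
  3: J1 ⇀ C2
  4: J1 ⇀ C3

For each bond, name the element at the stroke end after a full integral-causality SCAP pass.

b0 stroke at J1
b1 stroke at R1
b2 stroke at J1
b3 stroke at J1
b4 stroke at J1

β2 |J1  (source Se1 imposes e)
β0 |J1  (C1 integral (e out))
β3 |J1  (C2: C, integral causality)
β4 |J1  (C3 outputs effort q/C3)
β1 |R1  (J1: last free bond brings flow in)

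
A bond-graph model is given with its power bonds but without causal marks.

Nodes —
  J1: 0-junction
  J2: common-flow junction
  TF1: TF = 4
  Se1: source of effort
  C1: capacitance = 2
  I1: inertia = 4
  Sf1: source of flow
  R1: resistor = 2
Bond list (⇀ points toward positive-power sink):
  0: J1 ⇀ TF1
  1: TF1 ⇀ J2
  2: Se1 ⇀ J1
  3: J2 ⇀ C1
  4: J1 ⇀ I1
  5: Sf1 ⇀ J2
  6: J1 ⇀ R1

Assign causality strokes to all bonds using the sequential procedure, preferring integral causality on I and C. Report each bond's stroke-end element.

b0 stroke→TF1
b1 stroke→J2
b2 stroke→J1
b3 stroke→J2
b4 stroke→I1
b5 stroke→Sf1
b6 stroke→R1

#2 |J1  (Se1: effort source, stroke at far end)
#5 |Sf1  (Sf1 (Sf) sets flow on bond)
#0 |TF1  (0-jn J1 has e-setter on 2)
#4 |I1  (0-jn J1 has e-setter on 2)
#6 |R1  (J1 effort already set via bond 2)
#1 |J2  (J2: bond 5 brought flow, rest push out)
#3 |J2  (J2 flow already set via bond 5)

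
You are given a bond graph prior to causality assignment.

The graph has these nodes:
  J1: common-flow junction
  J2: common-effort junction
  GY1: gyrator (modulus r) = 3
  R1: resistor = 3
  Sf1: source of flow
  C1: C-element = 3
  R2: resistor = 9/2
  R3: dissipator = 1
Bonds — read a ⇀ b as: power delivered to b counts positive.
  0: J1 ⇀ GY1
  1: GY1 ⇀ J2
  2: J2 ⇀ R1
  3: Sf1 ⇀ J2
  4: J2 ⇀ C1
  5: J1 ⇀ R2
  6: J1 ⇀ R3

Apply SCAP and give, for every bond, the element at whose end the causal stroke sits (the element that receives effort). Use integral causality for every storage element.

#3 →Sf1  (Sf1 (Sf) sets flow on bond)
#4 →J2  (C1: C, integral causality)
#1 →GY1  (J2: bond 4 brought effort, rest push out)
#2 →R1  (J2: bond 4 brought effort, rest push out)
#0 →GY1  (GY GY1: same side as bond 1)
#5 →J1  (J1: bond 0 brought flow, rest push out)
#6 →J1  (1-jn J1 has f-setter on 0)

bond 0 |GY1
bond 1 |GY1
bond 2 |R1
bond 3 |Sf1
bond 4 |J2
bond 5 |J1
bond 6 |J1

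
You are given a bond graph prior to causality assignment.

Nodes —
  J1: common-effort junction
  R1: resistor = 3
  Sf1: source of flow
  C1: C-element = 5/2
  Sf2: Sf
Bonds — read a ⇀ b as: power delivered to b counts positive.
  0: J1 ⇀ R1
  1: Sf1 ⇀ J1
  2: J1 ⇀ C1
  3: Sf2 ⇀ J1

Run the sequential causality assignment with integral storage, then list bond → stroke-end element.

bond 1 stroke at Sf1  (Sf1: flow source, stroke at near end)
bond 3 stroke at Sf2  (Sf2 fixes flow; stroke at Sf2)
bond 2 stroke at J1  (C1 outputs effort q/C1)
bond 0 stroke at R1  (common-e at J1 fixed by 2)

β0 stroke at R1
β1 stroke at Sf1
β2 stroke at J1
β3 stroke at Sf2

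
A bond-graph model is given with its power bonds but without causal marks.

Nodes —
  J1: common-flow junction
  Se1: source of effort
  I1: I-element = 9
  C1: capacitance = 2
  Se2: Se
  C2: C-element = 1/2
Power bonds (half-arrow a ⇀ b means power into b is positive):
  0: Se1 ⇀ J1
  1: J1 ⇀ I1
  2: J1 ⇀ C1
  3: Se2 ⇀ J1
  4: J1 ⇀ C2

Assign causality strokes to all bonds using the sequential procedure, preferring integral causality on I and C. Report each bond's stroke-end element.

β0 |J1
β1 |I1
β2 |J1
β3 |J1
β4 |J1

#0 |J1  (Se1: effort source, stroke at far end)
#3 |J1  (Se2 fixes effort; stroke away)
#1 |I1  (I1: I, integral causality)
#2 |J1  (1-jn J1 has f-setter on 1)
#4 |J1  (J1: bond 1 brought flow, rest push out)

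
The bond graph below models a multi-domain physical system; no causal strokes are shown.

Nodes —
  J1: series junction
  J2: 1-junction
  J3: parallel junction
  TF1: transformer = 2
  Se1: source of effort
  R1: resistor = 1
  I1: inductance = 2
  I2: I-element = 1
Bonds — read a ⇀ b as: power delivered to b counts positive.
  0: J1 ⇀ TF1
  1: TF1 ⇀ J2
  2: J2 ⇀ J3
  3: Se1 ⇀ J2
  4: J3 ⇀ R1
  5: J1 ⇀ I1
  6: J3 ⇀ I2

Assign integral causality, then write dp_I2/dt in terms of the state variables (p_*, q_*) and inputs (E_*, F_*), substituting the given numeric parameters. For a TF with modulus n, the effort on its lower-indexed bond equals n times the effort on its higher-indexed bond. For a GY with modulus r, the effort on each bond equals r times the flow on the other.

dp_I2/dt = p_I1 - p_I2

b3 |J2  (source Se1 imposes e)
b5 |I1  (I1 outputs flow p/I1)
b0 |J1  (J1: bond 5 brought flow, rest push out)
b1 |TF1  (TF TF1: opposite of bond 0)
b2 |J2  (1-jn J2 has f-setter on 1)
b6 |I2  (I2 integral (f out))
b4 |J3  (closing 0-jn rule on J3)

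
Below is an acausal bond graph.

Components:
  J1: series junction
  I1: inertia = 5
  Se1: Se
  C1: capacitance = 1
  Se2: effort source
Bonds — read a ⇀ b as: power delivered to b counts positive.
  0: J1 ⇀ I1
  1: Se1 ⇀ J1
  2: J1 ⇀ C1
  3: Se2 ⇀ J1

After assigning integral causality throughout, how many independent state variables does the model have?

2  (C1, I1 all integral)

bond 1 |J1  (Se1 (Se) sets effort on bond)
bond 3 |J1  (source Se2 imposes e)
bond 0 |I1  (I1 integral (f out))
bond 2 |J1  (common-f at J1 fixed by 0)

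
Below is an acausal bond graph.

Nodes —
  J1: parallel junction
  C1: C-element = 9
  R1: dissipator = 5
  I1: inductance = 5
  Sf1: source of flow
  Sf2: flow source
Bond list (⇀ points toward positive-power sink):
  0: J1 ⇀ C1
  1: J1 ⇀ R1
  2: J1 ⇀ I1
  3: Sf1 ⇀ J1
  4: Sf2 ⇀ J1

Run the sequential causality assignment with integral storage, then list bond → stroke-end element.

β3 stroke at Sf1  (Sf1: flow source, stroke at near end)
β4 stroke at Sf2  (Sf2 fixes flow; stroke at Sf2)
β0 stroke at J1  (C1: C, integral causality)
β1 stroke at R1  (J1 effort already set via bond 0)
β2 stroke at I1  (0-jn J1 has e-setter on 0)

bond 0 stroke→J1
bond 1 stroke→R1
bond 2 stroke→I1
bond 3 stroke→Sf1
bond 4 stroke→Sf2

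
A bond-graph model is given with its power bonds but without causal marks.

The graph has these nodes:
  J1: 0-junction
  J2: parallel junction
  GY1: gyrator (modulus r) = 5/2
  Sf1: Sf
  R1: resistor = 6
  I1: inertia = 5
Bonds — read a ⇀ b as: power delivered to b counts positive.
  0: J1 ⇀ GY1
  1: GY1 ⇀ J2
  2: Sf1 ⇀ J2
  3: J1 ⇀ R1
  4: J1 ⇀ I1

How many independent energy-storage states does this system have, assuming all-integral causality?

bond 2 →Sf1  (Sf1 (Sf) sets flow on bond)
bond 1 →J2  (J2: last free bond brings effort in)
bond 0 →J1  (through GY1, causality inverts; strokes same side of GY1)
bond 3 →R1  (J1 effort already set via bond 0)
bond 4 →I1  (0-jn J1 has e-setter on 0)

1  (I1 all integral)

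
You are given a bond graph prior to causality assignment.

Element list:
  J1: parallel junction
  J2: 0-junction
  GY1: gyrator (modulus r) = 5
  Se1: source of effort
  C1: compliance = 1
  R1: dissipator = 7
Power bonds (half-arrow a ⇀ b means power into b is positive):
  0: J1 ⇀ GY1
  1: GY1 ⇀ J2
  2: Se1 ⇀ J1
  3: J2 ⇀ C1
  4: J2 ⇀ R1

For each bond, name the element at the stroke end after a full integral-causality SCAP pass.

β0 stroke→GY1
β1 stroke→GY1
β2 stroke→J1
β3 stroke→J2
β4 stroke→R1

b2 |J1  (Se1 (Se) sets effort on bond)
b0 |GY1  (0-jn J1 has e-setter on 2)
b1 |GY1  (GY GY1: same side as bond 0)
b3 |J2  (prefer integral on C1)
b4 |R1  (common-e at J2 fixed by 3)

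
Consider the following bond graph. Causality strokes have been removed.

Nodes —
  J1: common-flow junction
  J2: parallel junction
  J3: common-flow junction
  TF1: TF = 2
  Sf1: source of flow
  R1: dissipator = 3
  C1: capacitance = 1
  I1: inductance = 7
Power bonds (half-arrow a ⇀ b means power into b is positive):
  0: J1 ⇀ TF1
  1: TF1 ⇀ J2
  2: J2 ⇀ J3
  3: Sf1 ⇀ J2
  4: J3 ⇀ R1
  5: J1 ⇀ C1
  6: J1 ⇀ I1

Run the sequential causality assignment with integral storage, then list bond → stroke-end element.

β0 →J1
β1 →TF1
β2 →J2
β3 →Sf1
β4 →J3
β5 →J1
β6 →I1

bond 3 stroke at Sf1  (Sf1 (Sf) sets flow on bond)
bond 5 stroke at J1  (C1: C, integral causality)
bond 6 stroke at I1  (prefer integral on I1)
bond 0 stroke at J1  (J1 flow already set via bond 6)
bond 1 stroke at TF1  (through TF1, causality passes straight; one stroke at TF1)
bond 2 stroke at J2  (J2 needs exactly one e-in)
bond 4 stroke at J3  (common-f at J3 fixed by 2)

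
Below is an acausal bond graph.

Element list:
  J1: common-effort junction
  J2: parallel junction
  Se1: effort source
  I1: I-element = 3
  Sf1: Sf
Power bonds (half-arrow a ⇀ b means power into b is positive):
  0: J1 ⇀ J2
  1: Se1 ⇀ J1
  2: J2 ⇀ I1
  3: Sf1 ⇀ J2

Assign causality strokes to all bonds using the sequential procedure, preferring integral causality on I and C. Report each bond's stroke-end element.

β1 |J1  (source Se1 imposes e)
β3 |Sf1  (Sf1 (Sf) sets flow on bond)
β0 |J2  (J1 effort already set via bond 1)
β2 |I1  (common-e at J2 fixed by 0)

#0 stroke→J2
#1 stroke→J1
#2 stroke→I1
#3 stroke→Sf1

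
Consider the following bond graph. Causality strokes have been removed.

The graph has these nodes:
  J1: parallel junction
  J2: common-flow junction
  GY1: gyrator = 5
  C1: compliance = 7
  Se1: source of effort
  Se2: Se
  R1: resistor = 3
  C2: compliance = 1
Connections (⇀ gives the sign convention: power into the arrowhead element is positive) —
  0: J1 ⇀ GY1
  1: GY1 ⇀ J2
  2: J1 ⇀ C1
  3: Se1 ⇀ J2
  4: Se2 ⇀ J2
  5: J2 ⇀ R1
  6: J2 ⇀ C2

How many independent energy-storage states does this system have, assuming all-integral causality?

2  (C1, C2 all integral)

bond 3 stroke→J2  (Se1: effort source, stroke at far end)
bond 4 stroke→J2  (source Se2 imposes e)
bond 2 stroke→J1  (C1: C, integral causality)
bond 0 stroke→GY1  (J1 effort already set via bond 2)
bond 1 stroke→GY1  (GY GY1: same side as bond 0)
bond 5 stroke→J2  (1-jn J2 has f-setter on 1)
bond 6 stroke→J2  (J2: bond 1 brought flow, rest push out)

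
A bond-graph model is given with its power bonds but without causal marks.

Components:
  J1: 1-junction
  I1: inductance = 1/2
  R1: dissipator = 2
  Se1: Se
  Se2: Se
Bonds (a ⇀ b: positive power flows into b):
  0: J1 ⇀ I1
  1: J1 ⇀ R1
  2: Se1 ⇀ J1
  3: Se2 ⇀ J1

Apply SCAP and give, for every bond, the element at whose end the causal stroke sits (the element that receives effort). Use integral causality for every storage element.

b0 →I1
b1 →J1
b2 →J1
b3 →J1

β2 →J1  (Se1 (Se) sets effort on bond)
β3 →J1  (Se2 fixes effort; stroke away)
β0 →I1  (I1 integral (f out))
β1 →J1  (J1 flow already set via bond 0)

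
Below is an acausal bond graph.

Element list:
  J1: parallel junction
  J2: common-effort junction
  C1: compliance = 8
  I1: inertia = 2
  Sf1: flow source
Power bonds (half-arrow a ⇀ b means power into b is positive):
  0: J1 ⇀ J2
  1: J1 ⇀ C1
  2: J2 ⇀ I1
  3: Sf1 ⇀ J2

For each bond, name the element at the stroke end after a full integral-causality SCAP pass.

bond 0 stroke→J2
bond 1 stroke→J1
bond 2 stroke→I1
bond 3 stroke→Sf1

#3 →Sf1  (source Sf1 imposes f)
#1 →J1  (prefer integral on C1)
#0 →J2  (common-e at J1 fixed by 1)
#2 →I1  (common-e at J2 fixed by 0)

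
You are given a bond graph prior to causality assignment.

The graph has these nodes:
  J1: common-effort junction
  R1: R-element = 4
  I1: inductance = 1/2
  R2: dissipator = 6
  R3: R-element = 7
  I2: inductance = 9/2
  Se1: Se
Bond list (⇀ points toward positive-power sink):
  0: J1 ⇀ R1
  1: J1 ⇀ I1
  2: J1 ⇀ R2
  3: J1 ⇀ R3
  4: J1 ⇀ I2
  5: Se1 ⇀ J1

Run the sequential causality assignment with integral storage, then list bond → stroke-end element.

#5 stroke→J1  (source Se1 imposes e)
#0 stroke→R1  (0-jn J1 has e-setter on 5)
#1 stroke→I1  (J1: bond 5 brought effort, rest push out)
#2 stroke→R2  (J1 effort already set via bond 5)
#3 stroke→R3  (J1 effort already set via bond 5)
#4 stroke→I2  (J1: bond 5 brought effort, rest push out)

b0 stroke→R1
b1 stroke→I1
b2 stroke→R2
b3 stroke→R3
b4 stroke→I2
b5 stroke→J1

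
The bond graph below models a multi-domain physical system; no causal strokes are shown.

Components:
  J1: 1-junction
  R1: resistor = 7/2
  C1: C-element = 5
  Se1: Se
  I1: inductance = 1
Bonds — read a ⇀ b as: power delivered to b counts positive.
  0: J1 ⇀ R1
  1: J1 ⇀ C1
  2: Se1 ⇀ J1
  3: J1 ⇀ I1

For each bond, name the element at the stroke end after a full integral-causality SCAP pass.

β2 stroke→J1  (Se1: effort source, stroke at far end)
β1 stroke→J1  (C1 integral (e out))
β3 stroke→I1  (prefer integral on I1)
β0 stroke→J1  (common-f at J1 fixed by 3)

bond 0 →J1
bond 1 →J1
bond 2 →J1
bond 3 →I1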